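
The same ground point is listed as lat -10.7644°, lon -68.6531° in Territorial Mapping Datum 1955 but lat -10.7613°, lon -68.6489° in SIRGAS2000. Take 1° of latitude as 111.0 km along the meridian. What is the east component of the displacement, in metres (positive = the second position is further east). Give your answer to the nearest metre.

Δφ = -10.7613° − -10.7644° = +0.0031°; Δλ = -68.6489° − -68.6531° = +0.0042°.
ΔN = Δφ × 111000 = 344.1 m; ΔE = Δλ × 111000 × cos(-10.7644°) = +0.0042 × 111000 × 0.982403 = 458.0 m.

ΔE = 458 m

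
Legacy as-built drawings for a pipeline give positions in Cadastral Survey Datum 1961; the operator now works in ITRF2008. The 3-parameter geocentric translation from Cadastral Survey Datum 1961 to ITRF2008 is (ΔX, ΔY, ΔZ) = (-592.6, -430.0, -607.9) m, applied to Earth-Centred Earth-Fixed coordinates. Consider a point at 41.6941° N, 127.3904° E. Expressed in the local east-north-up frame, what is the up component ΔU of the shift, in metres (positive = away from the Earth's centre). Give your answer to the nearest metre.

ΔU = -391 m

The local up (radial) axis is (cos φ cos λ, cos φ sin λ, sin φ), giving ΔU = 268.704 − 255.106 − 404.347 = -390.75 m.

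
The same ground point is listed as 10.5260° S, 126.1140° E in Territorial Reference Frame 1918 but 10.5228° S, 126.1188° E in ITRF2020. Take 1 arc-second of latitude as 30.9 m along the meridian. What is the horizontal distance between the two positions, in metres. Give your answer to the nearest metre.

634 m

Δφ = -10.5228° − -10.5260° = +0.0032°; Δλ = 126.1188° − 126.1140° = +0.0048°.
1° of latitude = 3600 × 30.90 = 111240 m.
ΔN = Δφ × 111240 = 356.0 m; ΔE = Δλ × 111240 × cos(-10.5260°) = +0.0048 × 111240 × 0.983172 = 525.0 m.
Distance = √(ΔE² + ΔN²) = √(525.0² + 356.0²) = 634.3 m.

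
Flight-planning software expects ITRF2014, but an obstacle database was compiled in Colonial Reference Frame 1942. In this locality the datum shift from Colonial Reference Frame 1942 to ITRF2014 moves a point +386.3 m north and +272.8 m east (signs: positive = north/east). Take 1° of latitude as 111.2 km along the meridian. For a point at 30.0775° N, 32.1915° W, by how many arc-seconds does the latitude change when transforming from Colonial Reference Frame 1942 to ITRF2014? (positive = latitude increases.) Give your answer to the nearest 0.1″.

1° of latitude = 111.2 km, so Δφ = 386.3 / 111200 = 0.0034739° = 12.506″.

Δφ = 12.5″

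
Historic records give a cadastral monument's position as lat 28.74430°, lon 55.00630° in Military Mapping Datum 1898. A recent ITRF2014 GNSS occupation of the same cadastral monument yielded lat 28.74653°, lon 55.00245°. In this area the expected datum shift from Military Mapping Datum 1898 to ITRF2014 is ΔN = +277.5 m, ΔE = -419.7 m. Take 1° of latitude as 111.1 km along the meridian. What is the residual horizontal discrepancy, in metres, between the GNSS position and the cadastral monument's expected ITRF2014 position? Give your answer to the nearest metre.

54 m

Observed coordinate differences: Δφ = +0.00223°, Δλ = -0.00385°.
Converting to metres (1° lat = 111100 m, cos φ = 0.876775): observed ΔN = 247.8 m, observed ΔE = -375.0 m.
Subtracting the expected shift leaves a residual of 247.8 − (277.5) = -29.7 m north and -375.0 − (-419.7) = 44.7 m east.
Residual distance = √((-29.7)² + 44.7²) = 53.7 m.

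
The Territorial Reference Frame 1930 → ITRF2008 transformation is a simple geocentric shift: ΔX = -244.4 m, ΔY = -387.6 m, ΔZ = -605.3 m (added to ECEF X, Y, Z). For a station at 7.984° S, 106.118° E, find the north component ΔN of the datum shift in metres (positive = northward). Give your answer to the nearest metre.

ΔN = -642 m

The local north axis is (−sin φ cos λ, −sin φ sin λ, cos φ), giving ΔN = 9.424 − 51.720 − 599.433 = -641.73 m.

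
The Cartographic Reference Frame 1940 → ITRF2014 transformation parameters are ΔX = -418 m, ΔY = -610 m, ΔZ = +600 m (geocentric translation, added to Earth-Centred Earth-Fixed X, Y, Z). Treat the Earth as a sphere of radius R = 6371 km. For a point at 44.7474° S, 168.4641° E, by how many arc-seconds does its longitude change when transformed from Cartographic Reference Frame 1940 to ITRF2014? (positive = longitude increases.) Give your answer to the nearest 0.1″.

Δλ = 31.1″

sin φ = -0.703982, cos φ = 0.710217, sin λ = 0.199982, cos λ = -0.979800.
East component: ΔE = −sin λ·ΔX + cos λ·ΔY = −(0.199982)(-418) + (-0.979800)(-610) = 681.27 m.
1° of latitude spans πR/180 = 111195 m; at latitude φ, 1° of longitude spans that × cos φ = 78972.6 m, so Δλ = 681.27 / 78972.6 × 3600 = 31.056″.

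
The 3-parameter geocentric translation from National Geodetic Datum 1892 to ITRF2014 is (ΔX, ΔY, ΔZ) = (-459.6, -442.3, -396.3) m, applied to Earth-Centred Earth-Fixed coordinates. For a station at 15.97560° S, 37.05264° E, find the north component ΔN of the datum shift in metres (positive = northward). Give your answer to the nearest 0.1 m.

ΔN = -555.3 m

At φ = -15.97560°, λ = 37.05264°: sin φ = -0.275228, cos φ = 0.961379, sin λ = 0.602549, cos λ = 0.798082.
ΔN = −sin φ cos λ·ΔX − sin φ sin λ·ΔY + cos φ·ΔZ = −(-0.275228)(0.798082)(-459.6) − (-0.275228)(0.602549)(-442.3) + (0.961379)(-396.3) = -555.30 m.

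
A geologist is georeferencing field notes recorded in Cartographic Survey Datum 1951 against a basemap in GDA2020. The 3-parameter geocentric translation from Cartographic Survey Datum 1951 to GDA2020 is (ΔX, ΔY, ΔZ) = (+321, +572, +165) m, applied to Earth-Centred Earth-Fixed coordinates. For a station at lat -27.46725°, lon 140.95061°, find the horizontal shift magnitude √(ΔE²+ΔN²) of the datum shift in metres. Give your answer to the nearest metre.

676 m

The local east axis at (φ, λ) is (−sin λ, cos λ, 0), so ΔE = −sin(140.95061°)·321 + cos(140.95061°)·572 = -646.44 m.
The local north axis is (−sin φ cos λ, −sin φ sin λ, cos φ), giving ΔN = -114.983 + 166.210 + 146.400 = 197.63 m.
Horizontal magnitude = √(ΔE² + ΔN²) = √((-646.44)² + 197.63²) = 675.98 m.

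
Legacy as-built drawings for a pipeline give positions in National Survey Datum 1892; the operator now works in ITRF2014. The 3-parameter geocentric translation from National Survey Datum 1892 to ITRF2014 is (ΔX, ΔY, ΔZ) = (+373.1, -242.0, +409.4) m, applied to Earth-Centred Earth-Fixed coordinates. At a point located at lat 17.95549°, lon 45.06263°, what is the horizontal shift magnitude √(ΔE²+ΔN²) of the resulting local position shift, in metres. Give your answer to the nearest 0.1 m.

The local east axis at (φ, λ) is (−sin λ, cos λ, 0), so ΔE = −sin(45.06263°)·373.1 + cos(45.06263°)·(-242.0) = -435.04 m.
The local north axis is (−sin φ cos λ, −sin φ sin λ, cos φ), giving ΔN = -81.241 + 52.810 + 389.461 = 361.03 m.
Horizontal magnitude = √(ΔE² + ΔN²) = √((-435.04)² + 361.03²) = 565.34 m.

565.3 m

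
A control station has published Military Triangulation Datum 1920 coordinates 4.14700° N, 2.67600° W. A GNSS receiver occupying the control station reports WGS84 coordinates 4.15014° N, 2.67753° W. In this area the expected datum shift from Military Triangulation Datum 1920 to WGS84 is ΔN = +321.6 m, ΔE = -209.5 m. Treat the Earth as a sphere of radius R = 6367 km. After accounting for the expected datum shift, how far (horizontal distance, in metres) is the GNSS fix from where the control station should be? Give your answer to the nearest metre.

48 m

Observed coordinate differences: Δφ = +0.00314°, Δλ = -0.00153°.
Converting to metres (1° lat = 111125 m, cos φ = 0.997382): observed ΔN = 348.9 m, observed ΔE = -169.6 m.
Subtracting the expected shift leaves a residual of 348.9 − (321.6) = 27.3 m north and -169.6 − (-209.5) = 39.9 m east.
Residual distance = √(27.3² + 39.9²) = 48.4 m.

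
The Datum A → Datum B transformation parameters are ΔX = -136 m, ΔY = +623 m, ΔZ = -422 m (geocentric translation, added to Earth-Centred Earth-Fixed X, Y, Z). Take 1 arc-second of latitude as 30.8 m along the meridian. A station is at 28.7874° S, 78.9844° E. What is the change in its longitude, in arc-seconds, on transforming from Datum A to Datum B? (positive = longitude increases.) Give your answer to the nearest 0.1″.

sin φ = -0.481561, cos φ = 0.876413, sin λ = 0.981575, cos λ = 0.191076.
East component: ΔE = −sin λ·ΔX + cos λ·ΔY = −(0.981575)(-136) + (0.191076)(623) = 252.53 m.
1° of latitude spans 3600 × 30.80 = 110880 m; at latitude φ, 1° of longitude spans that × cos φ = 97176.6 m, so Δλ = 252.53 / 97176.6 × 3600 = 9.355″.

Δλ = 9.4″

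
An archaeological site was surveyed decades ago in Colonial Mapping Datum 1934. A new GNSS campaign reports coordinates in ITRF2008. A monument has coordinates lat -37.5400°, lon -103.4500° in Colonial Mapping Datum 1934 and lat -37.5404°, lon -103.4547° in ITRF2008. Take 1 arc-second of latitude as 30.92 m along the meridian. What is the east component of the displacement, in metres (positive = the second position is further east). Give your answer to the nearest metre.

Δφ = -37.5404° − -37.5400° = -0.0004°; Δλ = -103.4547° − -103.4500° = -0.0047°.
1° of latitude = 3600 × 30.92 = 111312 m.
ΔN = Δφ × 111312 = -44.5 m; ΔE = Δλ × 111312 × cos(-37.5400°) = -0.0047 × 111312 × 0.792928 = -414.8 m.

ΔE = -415 m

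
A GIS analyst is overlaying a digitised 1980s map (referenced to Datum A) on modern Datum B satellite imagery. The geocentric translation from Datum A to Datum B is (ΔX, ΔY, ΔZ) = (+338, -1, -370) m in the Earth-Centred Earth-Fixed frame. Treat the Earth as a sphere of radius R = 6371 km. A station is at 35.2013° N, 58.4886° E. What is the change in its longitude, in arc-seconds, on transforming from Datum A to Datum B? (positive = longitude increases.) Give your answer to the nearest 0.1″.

sin φ = 0.576451, cos φ = 0.817132, sin λ = 0.852536, cos λ = 0.522668.
East component: ΔE = −sin λ·ΔX + cos λ·ΔY = −(0.852536)(338) + (0.522668)(-1) = -288.68 m.
1° of latitude spans πR/180 = 111195 m; at latitude φ, 1° of longitude spans that × cos φ = 90860.9 m, so Δλ = -288.68 / 90860.9 × 3600 = -11.438″.

Δλ = -11.4″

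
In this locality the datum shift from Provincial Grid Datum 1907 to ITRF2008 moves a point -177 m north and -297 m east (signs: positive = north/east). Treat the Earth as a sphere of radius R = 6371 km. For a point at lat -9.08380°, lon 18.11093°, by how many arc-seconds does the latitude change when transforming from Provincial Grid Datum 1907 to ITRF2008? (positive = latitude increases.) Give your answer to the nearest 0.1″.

On a sphere of radius R, 1 rad of latitude = R, so Δφ = ΔN / R = -177.0 / 6371000 = -2.7782e-05 rad = -5.730″.

Δφ = -5.7″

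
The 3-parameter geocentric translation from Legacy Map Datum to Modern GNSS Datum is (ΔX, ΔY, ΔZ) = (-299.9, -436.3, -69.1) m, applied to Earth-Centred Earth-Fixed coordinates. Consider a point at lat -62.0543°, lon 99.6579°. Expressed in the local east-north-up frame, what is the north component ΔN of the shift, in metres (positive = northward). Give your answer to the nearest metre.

ΔN = -368 m

The local north axis is (−sin φ cos λ, −sin φ sin λ, cos φ), giving ΔN = 44.446 − 379.961 − 32.383 = -367.90 m.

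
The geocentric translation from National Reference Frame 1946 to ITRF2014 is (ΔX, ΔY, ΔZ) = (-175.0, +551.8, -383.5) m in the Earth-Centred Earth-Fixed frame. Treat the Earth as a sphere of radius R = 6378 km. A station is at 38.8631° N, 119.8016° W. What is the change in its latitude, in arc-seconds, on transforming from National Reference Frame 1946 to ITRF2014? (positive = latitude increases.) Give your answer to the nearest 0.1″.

Δφ = -1.7″

sin φ = 0.627462, cos φ = 0.778647, sin λ = -0.867752, cos λ = -0.496998.
North component: ΔN = −sin φ cos λ·ΔX − sin φ sin λ·ΔY + cos φ·ΔZ = −(0.627462)(-0.496998)(-175.0) − (0.627462)(-0.867752)(551.8) + (0.778647)(-383.5) = -52.74 m.
1° of latitude spans πR/180 = 111317 m, so Δφ = -52.74 / 111317 × 3600 = -1.706″.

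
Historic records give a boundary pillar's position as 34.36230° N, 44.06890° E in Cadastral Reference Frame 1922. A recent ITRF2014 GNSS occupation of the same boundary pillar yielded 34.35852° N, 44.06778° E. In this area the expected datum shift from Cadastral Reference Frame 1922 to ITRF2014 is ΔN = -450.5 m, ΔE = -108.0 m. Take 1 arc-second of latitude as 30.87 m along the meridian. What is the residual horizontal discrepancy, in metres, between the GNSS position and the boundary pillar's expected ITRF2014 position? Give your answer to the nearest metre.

Observed coordinate differences: Δφ = -0.00378°, Δλ = -0.00112°.
Converting to metres (1° lat = 111132 m, cos φ = 0.825485): observed ΔN = -420.1 m, observed ΔE = -102.7 m.
Subtracting the expected shift leaves a residual of -420.1 − (-450.5) = 30.4 m north and -102.7 − (-108.0) = 5.3 m east.
Residual distance = √(30.4² + 5.3²) = 30.9 m.

31 m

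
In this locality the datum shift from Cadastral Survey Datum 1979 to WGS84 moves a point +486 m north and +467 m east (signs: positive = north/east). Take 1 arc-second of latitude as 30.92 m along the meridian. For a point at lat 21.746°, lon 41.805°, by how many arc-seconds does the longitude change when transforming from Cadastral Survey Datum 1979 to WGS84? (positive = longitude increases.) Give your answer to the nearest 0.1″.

Δλ = 16.3″

At latitude 21.746°, cos φ = 0.928835.
1″ of longitude at this latitude = 30.92 × cos φ = 28.7196 m, so Δλ = 467.0 / 28.7196 = 16.261″.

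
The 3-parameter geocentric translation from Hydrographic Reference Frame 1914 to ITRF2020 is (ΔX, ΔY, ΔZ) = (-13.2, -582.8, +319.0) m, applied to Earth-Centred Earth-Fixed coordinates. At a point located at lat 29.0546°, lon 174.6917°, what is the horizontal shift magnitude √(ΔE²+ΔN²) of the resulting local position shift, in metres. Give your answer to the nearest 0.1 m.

653.7 m

The local east axis at (φ, λ) is (−sin λ, cos λ, 0), so ΔE = −sin(174.6917°)·(-13.2) + cos(174.6917°)·(-582.8) = 581.52 m.
The local north axis is (−sin φ cos λ, −sin φ sin λ, cos φ), giving ΔN = -6.383 + 26.185 + 278.856 = 298.66 m.
Horizontal magnitude = √(ΔE² + ΔN²) = √(581.52² + 298.66²) = 653.73 m.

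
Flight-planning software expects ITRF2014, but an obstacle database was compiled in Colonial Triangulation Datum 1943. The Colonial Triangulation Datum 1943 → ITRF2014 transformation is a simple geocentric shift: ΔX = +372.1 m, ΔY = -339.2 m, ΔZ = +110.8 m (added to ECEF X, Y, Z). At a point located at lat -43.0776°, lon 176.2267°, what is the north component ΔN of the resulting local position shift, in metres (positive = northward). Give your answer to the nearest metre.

ΔN = -188 m

At φ = -43.0776°, λ = 176.2267°: sin φ = -0.682988, cos φ = 0.730429, sin λ = 0.065809, cos λ = -0.997832.
ΔN = −sin φ cos λ·ΔX − sin φ sin λ·ΔY + cos φ·ΔZ = −(-0.682988)(-0.997832)(372.1) − (-0.682988)(0.065809)(-339.2) + (0.730429)(110.8) = -187.90 m.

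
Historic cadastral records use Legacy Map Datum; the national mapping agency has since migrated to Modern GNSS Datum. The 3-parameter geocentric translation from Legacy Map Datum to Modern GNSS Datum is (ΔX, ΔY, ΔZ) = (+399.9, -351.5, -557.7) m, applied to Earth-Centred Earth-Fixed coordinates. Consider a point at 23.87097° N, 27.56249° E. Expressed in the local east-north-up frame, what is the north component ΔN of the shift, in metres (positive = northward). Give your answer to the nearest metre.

ΔN = -588 m

At φ = 23.87097°, λ = 27.56249°: sin φ = 0.404678, cos φ = 0.914459, sin λ = 0.462716, cos λ = 0.886507.
ΔN = −sin φ cos λ·ΔX − sin φ sin λ·ΔY + cos φ·ΔZ = −(0.404678)(0.886507)(399.9) − (0.404678)(0.462716)(-351.5) + (0.914459)(-557.7) = -587.64 m.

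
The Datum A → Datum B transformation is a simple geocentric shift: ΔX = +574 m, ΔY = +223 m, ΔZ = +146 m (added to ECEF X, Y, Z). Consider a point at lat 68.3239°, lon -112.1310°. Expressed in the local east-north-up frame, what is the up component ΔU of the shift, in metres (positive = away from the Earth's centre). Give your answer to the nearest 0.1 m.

The local up (radial) axis is (cos φ cos λ, cos φ sin λ, sin φ), giving ΔU = -79.870 − 76.299 + 135.676 = -20.49 m.

ΔU = -20.5 m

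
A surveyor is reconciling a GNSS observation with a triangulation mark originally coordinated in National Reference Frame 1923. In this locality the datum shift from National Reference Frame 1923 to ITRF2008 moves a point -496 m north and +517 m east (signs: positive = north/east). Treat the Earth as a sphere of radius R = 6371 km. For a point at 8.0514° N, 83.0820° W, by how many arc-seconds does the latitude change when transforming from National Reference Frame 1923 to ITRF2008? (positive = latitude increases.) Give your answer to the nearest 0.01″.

On a sphere of radius R, 1 rad of latitude = R, so Δφ = ΔN / R = -496.0 / 6371000 = -7.7853e-05 rad = -16.058″.

Δφ = -16.06″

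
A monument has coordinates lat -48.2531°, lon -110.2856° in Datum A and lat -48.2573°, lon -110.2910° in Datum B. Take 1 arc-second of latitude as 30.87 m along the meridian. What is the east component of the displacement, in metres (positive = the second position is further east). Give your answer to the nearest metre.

ΔE = -400 m

Δφ = -48.2573° − -48.2531° = -0.0042°; Δλ = -110.2910° − -110.2856° = -0.0054°.
1° of latitude = 3600 × 30.87 = 111132 m.
ΔN = Δφ × 111132 = -466.8 m; ΔE = Δλ × 111132 × cos(-48.2531°) = -0.0054 × 111132 × 0.665841 = -399.6 m.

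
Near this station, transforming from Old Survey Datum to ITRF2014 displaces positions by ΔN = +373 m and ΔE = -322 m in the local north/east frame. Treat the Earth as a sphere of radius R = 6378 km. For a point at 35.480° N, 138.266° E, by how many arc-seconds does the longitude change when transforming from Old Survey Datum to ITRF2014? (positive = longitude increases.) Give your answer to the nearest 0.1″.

Δλ = -12.8″

At latitude 35.480°, cos φ = 0.814318.
One radian of longitude at latitude φ spans R cos φ, so Δλ = ΔE / (R cos φ) = -322.0 / (6378000 × 0.814318) = -6.1998e-05 rad = -12.788″.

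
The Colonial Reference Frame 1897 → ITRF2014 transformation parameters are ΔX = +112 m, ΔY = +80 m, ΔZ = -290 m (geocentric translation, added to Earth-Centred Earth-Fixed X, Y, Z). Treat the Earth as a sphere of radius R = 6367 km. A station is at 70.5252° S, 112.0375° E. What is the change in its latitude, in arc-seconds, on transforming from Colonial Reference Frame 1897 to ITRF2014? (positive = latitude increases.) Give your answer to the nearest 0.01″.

Δφ = -2.15″

sin φ = -0.942788, cos φ = 0.333392, sin λ = 0.926938, cos λ = -0.375213.
North component: ΔN = −sin φ cos λ·ΔX − sin φ sin λ·ΔY + cos φ·ΔZ = −(-0.942788)(-0.375213)(112) − (-0.942788)(0.926938)(80) + (0.333392)(-290) = -66.39 m.
1° of latitude spans πR/180 = 111125 m, so Δφ = -66.39 / 111125 × 3600 = -2.151″.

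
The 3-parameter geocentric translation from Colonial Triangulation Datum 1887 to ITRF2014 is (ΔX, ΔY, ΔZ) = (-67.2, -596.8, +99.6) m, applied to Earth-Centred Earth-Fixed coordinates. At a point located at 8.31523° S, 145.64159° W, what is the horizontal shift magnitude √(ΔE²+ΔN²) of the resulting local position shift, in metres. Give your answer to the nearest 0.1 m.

480.5 m

The local east axis at (φ, λ) is (−sin λ, cos λ, 0), so ΔE = −sin(-145.64159°)·(-67.2) + cos(-145.64159°)·(-596.8) = 454.75 m.
The local north axis is (−sin φ cos λ, −sin φ sin λ, cos φ), giving ΔN = 8.023 + 48.710 + 98.553 = 155.29 m.
Horizontal magnitude = √(ΔE² + ΔN²) = √(454.75² + 155.29²) = 480.53 m.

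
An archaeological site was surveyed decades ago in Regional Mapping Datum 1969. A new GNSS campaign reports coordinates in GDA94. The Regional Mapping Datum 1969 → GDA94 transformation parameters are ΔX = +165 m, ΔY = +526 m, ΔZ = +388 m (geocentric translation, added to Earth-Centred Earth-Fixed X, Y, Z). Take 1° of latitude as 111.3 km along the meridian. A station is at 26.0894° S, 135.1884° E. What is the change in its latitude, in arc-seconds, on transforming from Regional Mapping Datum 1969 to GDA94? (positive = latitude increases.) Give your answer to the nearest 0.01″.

sin φ = -0.439773, cos φ = 0.898109, sin λ = 0.704778, cos λ = -0.709428.
North component: ΔN = −sin φ cos λ·ΔX − sin φ sin λ·ΔY + cos φ·ΔZ = −(-0.439773)(-0.709428)(165) − (-0.439773)(0.704778)(526) + (0.898109)(388) = 460.02 m.
1° of latitude spans 111300 m, so Δφ = 460.02 / 111300 × 3600 = 14.879″.

Δφ = 14.88″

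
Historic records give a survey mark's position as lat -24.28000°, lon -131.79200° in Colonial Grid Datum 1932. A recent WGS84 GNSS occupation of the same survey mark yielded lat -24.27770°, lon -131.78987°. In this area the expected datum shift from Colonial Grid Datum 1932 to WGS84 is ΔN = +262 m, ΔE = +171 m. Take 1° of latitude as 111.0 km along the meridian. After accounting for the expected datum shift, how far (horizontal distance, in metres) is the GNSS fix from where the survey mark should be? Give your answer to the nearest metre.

Observed coordinate differences: Δφ = +0.00230°, Δλ = +0.00213°.
Converting to metres (1° lat = 111000 m, cos φ = 0.911547): observed ΔN = 255.3 m, observed ΔE = 215.5 m.
Subtracting the expected shift leaves a residual of 255.3 − (262) = -6.7 m north and 215.5 − (171) = 44.5 m east.
Residual distance = √((-6.7)² + 44.5²) = 45.0 m.

45 m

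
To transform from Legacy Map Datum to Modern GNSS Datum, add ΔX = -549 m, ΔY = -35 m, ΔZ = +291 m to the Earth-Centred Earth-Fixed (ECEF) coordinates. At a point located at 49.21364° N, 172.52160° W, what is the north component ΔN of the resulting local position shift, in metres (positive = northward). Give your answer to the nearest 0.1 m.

ΔN = -225.5 m

The local north axis is (−sin φ cos λ, −sin φ sin λ, cos φ), giving ΔN = -412.140 − 3.449 + 190.093 = -225.50 m.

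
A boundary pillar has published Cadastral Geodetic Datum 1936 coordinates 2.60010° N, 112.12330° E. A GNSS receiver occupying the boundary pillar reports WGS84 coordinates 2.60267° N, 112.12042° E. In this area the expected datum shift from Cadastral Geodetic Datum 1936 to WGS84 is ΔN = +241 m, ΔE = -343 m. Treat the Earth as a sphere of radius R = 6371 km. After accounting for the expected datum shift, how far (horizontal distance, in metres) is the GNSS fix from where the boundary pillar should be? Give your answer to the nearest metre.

50 m

Observed coordinate differences: Δφ = +0.00257°, Δλ = -0.00288°.
Converting to metres (1° lat = 111195 m, cos φ = 0.998970): observed ΔN = 285.8 m, observed ΔE = -319.9 m.
Subtracting the expected shift leaves a residual of 285.8 − (241) = 44.8 m north and -319.9 − (-343) = 23.1 m east.
Residual distance = √(44.8² + 23.1²) = 50.4 m.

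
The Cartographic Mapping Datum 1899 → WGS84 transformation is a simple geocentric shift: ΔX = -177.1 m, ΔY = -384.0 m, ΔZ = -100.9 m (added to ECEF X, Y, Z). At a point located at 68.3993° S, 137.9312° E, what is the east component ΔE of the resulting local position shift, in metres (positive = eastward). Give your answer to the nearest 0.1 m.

At φ = -68.3993°, λ = 137.9312°: sin φ = -0.929772, cos φ = 0.368136, sin λ = 0.670022, cos λ = -0.742341.
ΔE = −sin λ·ΔX + cos λ·ΔY = −(0.670022)·(-177.1) + (-0.742341)·(-384.0) = 403.72 m.

ΔE = 403.7 m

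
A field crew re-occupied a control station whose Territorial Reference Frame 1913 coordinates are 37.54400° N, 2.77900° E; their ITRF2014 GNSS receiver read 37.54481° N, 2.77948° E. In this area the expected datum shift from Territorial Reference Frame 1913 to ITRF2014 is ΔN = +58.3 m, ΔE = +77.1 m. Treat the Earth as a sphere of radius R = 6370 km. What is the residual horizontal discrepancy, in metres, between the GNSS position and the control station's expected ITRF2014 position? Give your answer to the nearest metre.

47 m

Observed coordinate differences: Δφ = +0.00081°, Δλ = +0.00048°.
Converting to metres (1° lat = 111177 m, cos φ = 0.792886): observed ΔN = 90.1 m, observed ΔE = 42.3 m.
Subtracting the expected shift leaves a residual of 90.1 − (58.3) = 31.8 m north and 42.3 − (77.1) = -34.8 m east.
Residual distance = √(31.8² + (-34.8)²) = 47.1 m.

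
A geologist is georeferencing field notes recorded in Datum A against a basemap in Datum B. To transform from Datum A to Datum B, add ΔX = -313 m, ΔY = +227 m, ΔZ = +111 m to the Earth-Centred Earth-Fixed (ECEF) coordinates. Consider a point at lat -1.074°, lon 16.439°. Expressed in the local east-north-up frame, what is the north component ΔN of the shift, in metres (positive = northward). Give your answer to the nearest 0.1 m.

ΔN = 106.6 m

At φ = -1.074°, λ = 16.439°: sin φ = -0.018744, cos φ = 0.999824, sin λ = 0.282994, cos λ = 0.959122.
ΔN = −sin φ cos λ·ΔX − sin φ sin λ·ΔY + cos φ·ΔZ = −(-0.018744)(0.959122)(-313) − (-0.018744)(0.282994)(227) + (0.999824)(111) = 106.56 m.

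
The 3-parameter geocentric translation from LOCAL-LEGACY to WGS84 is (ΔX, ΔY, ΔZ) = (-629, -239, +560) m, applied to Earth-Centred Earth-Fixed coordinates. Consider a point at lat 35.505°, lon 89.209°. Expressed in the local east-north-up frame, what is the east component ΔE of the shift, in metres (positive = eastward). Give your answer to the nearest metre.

ΔE = 626 m

At φ = 35.505°, λ = 89.209°: sin φ = 0.580774, cos φ = 0.814065, sin λ = 0.999905, cos λ = 0.013805.
ΔE = −sin λ·ΔX + cos λ·ΔY = −(0.999905)·(-629) + (0.013805)·(-239) = 625.64 m.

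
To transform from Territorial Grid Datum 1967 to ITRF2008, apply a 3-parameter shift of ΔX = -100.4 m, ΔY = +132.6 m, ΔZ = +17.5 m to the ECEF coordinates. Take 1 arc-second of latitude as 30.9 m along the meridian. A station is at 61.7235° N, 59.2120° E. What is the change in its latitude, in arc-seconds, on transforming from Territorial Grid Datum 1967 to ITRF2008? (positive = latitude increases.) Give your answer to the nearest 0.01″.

Δφ = -1.51″

sin φ = 0.880672, cos φ = 0.473727, sin λ = 0.859067, cos λ = 0.511863.
North component: ΔN = −sin φ cos λ·ΔX − sin φ sin λ·ΔY + cos φ·ΔZ = −(0.880672)(0.511863)(-100.4) − (0.880672)(0.859067)(132.6) + (0.473727)(17.5) = -46.77 m.
1° of latitude spans 3600 × 30.90 = 111240 m, so Δφ = -46.77 / 111240 × 3600 = -1.514″.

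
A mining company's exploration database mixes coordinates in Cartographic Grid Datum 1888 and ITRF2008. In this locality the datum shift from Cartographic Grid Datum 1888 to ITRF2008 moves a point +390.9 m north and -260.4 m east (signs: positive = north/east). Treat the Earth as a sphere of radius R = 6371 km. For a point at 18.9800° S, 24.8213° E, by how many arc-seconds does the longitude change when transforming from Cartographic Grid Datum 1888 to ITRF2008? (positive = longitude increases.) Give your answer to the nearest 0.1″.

Δλ = -8.9″

At latitude -18.9800°, cos φ = 0.945632.
One radian of longitude at latitude φ spans R cos φ, so Δλ = ΔE / (R cos φ) = -260.4 / (6371000 × 0.945632) = -4.3223e-05 rad = -8.915″.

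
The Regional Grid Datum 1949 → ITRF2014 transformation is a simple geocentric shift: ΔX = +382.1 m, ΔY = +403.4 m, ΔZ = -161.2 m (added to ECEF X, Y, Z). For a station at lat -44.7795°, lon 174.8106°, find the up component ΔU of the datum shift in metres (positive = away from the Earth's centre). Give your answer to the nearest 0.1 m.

At φ = -44.7795°, λ = 174.8106°: sin φ = -0.704380, cos φ = 0.709823, sin λ = 0.090448, cos λ = -0.995901.
ΔU = cos φ cos λ·ΔX + cos φ sin λ·ΔY + sin φ·ΔZ = (0.709823)(-0.995901)(382.1) + (0.709823)(0.090448)(403.4) + (-0.704380)(-161.2) = -130.67 m.

ΔU = -130.7 m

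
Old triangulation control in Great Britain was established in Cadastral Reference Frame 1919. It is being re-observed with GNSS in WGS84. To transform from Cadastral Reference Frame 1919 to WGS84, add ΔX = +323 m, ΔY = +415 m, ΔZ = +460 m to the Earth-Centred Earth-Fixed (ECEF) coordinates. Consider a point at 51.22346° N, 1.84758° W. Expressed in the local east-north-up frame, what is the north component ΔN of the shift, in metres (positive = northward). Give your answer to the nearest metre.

The local north axis is (−sin φ cos λ, −sin φ sin λ, cos φ), giving ΔN = -251.678 + 10.431 + 288.091 = 46.84 m.

ΔN = 47 m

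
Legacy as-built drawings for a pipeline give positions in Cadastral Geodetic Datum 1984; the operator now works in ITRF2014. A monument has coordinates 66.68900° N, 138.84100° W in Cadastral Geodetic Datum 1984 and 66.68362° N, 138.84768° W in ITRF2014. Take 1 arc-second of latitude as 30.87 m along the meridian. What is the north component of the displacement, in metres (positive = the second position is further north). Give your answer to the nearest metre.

ΔN = -598 m

Δφ = 66.68362° − 66.68900° = -0.00538°; Δλ = -138.84768° − -138.84100° = -0.00668°.
1° of latitude = 3600 × 30.87 = 111132 m.
ΔN = Δφ × 111132 = -597.9 m; ΔE = Δλ × 111132 × cos(66.68900°) = -0.00668 × 111132 × 0.395722 = -293.8 m.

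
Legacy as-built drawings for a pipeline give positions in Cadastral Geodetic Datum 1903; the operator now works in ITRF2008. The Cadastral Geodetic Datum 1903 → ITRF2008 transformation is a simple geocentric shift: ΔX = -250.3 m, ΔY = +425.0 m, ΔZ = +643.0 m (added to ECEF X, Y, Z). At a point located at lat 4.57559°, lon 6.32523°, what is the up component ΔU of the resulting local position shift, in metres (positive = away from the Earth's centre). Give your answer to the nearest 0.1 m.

At φ = 4.57559°, λ = 6.32523°: sin φ = 0.079774, cos φ = 0.996813, sin λ = 0.110172, cos λ = 0.993913.
ΔU = cos φ cos λ·ΔX + cos φ sin λ·ΔY + sin φ·ΔZ = (0.996813)(0.993913)(-250.3) + (0.996813)(0.110172)(425.0) + (0.079774)(643.0) = -150.01 m.

ΔU = -150.0 m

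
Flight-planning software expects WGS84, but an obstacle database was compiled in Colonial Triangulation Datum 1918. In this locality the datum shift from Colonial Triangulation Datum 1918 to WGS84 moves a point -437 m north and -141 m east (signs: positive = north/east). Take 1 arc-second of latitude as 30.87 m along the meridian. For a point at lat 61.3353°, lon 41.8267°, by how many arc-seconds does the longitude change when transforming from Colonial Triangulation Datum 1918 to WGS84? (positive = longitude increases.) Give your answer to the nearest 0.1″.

Δλ = -9.5″

At latitude 61.3353°, cos φ = 0.479683.
1″ of longitude at this latitude = 30.87 × cos φ = 14.8078 m, so Δλ = -141.0 / 14.8078 = -9.522″.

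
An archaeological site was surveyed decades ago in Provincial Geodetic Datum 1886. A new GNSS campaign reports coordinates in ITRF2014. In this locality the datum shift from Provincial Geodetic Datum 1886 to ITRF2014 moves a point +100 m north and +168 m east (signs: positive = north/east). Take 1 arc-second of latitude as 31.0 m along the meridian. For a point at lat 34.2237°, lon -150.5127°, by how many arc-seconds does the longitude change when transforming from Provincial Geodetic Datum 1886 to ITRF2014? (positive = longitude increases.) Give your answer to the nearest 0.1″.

At latitude 34.2237°, cos φ = 0.826848.
1″ of longitude at this latitude = 31.00 × cos φ = 25.6323 m, so Δλ = 168.0 / 25.6323 = 6.554″.

Δλ = 6.6″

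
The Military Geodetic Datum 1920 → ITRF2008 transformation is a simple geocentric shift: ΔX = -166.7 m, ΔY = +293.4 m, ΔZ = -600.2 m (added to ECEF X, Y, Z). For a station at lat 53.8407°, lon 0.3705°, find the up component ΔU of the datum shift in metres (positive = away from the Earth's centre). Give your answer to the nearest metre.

ΔU = -582 m

The local up (radial) axis is (cos φ cos λ, cos φ sin λ, sin φ), giving ΔU = -98.356 + 1.119 − 484.589 = -581.83 m.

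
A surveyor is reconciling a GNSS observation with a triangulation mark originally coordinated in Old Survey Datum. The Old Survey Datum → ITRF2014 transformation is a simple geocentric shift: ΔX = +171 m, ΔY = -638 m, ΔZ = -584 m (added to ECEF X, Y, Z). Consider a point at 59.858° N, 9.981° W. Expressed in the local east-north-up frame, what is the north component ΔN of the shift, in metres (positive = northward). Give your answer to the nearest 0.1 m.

ΔN = -534.5 m

The local north axis is (−sin φ cos λ, −sin φ sin λ, cos φ), giving ΔN = -145.640 − 95.627 − 293.253 = -534.52 m.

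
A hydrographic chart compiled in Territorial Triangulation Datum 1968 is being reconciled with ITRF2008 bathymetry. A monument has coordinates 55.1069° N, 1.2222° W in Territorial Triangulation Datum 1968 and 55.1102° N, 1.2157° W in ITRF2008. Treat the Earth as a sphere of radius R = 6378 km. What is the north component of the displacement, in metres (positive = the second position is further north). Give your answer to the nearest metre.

Δφ = 55.1102° − 55.1069° = +0.0033°; Δλ = -1.2157° − -1.2222° = +0.0065°.
1° along a meridian = πR/180 = 111317 m.
ΔN = Δφ × 111317 = 367.3 m; ΔE = Δλ × 111317 × cos(55.1069°) = +0.0065 × 111317 × 0.572047 = 413.9 m.

ΔN = 367 m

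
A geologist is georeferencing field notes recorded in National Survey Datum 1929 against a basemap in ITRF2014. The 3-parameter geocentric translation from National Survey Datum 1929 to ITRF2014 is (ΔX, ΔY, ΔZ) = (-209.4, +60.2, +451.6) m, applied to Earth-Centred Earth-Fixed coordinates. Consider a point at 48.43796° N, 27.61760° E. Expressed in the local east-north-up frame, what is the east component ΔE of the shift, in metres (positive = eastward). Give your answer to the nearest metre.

ΔE = 150 m

The local east axis at (φ, λ) is (−sin λ, cos λ, 0), so ΔE = −sin(27.61760°)·(-209.4) + cos(27.61760°)·60.2 = 150.41 m.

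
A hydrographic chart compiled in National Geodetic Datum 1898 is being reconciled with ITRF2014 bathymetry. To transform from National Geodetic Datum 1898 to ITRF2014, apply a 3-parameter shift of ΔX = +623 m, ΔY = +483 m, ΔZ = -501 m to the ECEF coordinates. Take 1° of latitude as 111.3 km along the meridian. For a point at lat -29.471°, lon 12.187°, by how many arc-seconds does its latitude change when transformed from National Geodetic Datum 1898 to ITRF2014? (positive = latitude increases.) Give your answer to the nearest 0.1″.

Δφ = -2.8″

sin φ = -0.491983, cos φ = 0.870605, sin λ = 0.211103, cos λ = 0.977464.
North component: ΔN = −sin φ cos λ·ΔX − sin φ sin λ·ΔY + cos φ·ΔZ = −(-0.491983)(0.977464)(623) − (-0.491983)(0.211103)(483) + (0.870605)(-501) = -86.41 m.
1° of latitude spans 111300 m, so Δφ = -86.41 / 111300 × 3600 = -2.795″.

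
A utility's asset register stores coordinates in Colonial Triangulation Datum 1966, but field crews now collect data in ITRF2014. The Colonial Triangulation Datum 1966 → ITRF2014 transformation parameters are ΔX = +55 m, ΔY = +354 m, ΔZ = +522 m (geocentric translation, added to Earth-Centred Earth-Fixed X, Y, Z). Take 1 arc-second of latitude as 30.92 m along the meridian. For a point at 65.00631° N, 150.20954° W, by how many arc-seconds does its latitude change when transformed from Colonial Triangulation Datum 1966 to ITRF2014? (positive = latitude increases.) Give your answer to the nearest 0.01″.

sin φ = 0.906354, cos φ = 0.422518, sin λ = -0.496829, cos λ = -0.867848.
North component: ΔN = −sin φ cos λ·ΔX − sin φ sin λ·ΔY + cos φ·ΔZ = −(0.906354)(-0.867848)(55) − (0.906354)(-0.496829)(354) + (0.422518)(522) = 423.22 m.
1° of latitude spans 3600 × 30.92 = 111312 m, so Δφ = 423.22 / 111312 × 3600 = 13.688″.

Δφ = 13.69″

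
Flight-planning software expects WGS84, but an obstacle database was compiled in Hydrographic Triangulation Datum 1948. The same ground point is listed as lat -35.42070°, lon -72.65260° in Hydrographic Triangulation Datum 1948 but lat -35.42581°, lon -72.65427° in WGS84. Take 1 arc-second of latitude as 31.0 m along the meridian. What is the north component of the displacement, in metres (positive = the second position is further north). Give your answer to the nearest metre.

ΔN = -570 m

Δφ = -35.42581° − -35.42070° = -0.00511°; Δλ = -72.65427° − -72.65260° = -0.00167°.
1° of latitude = 3600 × 31.00 = 111600 m.
ΔN = Δφ × 111600 = -570.3 m; ΔE = Δλ × 111600 × cos(-35.42070°) = -0.00167 × 111600 × 0.814918 = -151.9 m.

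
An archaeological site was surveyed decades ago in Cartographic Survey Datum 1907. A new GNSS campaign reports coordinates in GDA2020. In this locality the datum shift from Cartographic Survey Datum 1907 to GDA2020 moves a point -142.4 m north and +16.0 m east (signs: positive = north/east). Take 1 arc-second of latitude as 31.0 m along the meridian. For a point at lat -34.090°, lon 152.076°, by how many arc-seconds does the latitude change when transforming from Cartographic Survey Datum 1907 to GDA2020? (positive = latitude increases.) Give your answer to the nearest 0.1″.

1″ of latitude = 31.00 m, so Δφ = -142.4 / 31.00 = -4.594″.

Δφ = -4.6″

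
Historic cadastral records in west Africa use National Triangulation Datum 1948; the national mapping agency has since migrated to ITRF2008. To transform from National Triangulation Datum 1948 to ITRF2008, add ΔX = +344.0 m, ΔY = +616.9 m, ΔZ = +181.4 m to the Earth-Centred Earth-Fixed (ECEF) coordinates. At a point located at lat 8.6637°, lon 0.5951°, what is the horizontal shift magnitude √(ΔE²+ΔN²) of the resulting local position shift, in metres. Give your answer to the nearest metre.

At φ = 8.6637°, λ = 0.5951°: sin φ = 0.150635, cos φ = 0.988590, sin λ = 0.010386, cos λ = 0.999946.
ΔE = −sin λ·ΔX + cos λ·ΔY = −(0.010386)·(344.0) + (0.999946)·(616.9) = 613.29 m.
ΔN = −sin φ cos λ·ΔX − sin φ sin λ·ΔY + cos φ·ΔZ = −(0.150635)(0.999946)(344.0) − (0.150635)(0.010386)(616.9) + (0.988590)(181.4) = 126.55 m.
Horizontal magnitude = √(ΔE² + ΔN²) = √(613.29² + 126.55²) = 626.21 m.

626 m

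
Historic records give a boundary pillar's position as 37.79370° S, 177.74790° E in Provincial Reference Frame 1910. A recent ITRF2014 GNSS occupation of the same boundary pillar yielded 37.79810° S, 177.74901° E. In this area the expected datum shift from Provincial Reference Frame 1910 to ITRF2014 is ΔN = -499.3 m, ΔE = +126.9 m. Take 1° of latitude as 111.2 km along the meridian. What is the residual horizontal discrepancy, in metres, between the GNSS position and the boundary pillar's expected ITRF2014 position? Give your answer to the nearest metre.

31 m

Observed coordinate differences: Δφ = -0.00440°, Δλ = +0.00111°.
Converting to metres (1° lat = 111200 m, cos φ = 0.790222): observed ΔN = -489.3 m, observed ΔE = 97.5 m.
Subtracting the expected shift leaves a residual of -489.3 − (-499.3) = 10.0 m north and 97.5 − (126.9) = -29.4 m east.
Residual distance = √(10.0² + (-29.4)²) = 31.0 m.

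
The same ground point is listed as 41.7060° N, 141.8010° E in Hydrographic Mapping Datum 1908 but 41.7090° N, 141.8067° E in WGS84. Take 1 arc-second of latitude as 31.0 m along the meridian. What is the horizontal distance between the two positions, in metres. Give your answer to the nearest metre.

Δφ = 41.7090° − 41.7060° = +0.0030°; Δλ = 141.8067° − 141.8010° = +0.0057°.
1° of latitude = 3600 × 31.00 = 111600 m.
ΔN = Δφ × 111600 = 334.8 m; ΔE = Δλ × 111600 × cos(41.7060°) = +0.0057 × 111600 × 0.746569 = 474.9 m.
Distance = √(ΔE² + ΔN²) = √(474.9² + 334.8²) = 581.1 m.

581 m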